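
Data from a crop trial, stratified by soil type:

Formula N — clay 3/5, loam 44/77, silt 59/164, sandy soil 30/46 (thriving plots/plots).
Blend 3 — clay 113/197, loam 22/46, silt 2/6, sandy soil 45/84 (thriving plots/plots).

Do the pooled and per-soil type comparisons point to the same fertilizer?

Clay: Formula N 3/5 = 60.0%, Blend 3 113/197 = 57.4% → Formula N
Loam: Formula N 44/77 = 57.1%, Blend 3 22/46 = 47.8% → Formula N
Silt: Formula N 59/164 = 36.0%, Blend 3 2/6 = 33.3% → Formula N
Sandy soil: Formula N 30/46 = 65.2%, Blend 3 45/84 = 53.6% → Formula N
Overall: Formula N 136/292 = 46.6%, Blend 3 182/333 = 54.7% → Blend 3
Formula N wins each soil group but Blend 3 wins overall — the comparison reverses. Formula N's plots skew toward silt, which has a lower base rate.

No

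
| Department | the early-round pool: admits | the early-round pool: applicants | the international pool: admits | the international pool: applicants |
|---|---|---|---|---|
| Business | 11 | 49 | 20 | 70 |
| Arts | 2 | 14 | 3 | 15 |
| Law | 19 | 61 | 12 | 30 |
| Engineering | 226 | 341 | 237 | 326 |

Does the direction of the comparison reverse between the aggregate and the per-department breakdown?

Business: the early-round pool 11/49 = 22.4%, the international pool 20/70 = 28.6% → the international pool
Arts: the early-round pool 2/14 = 14.3%, the international pool 3/15 = 20.0% → the international pool
Law: the early-round pool 19/61 = 31.1%, the international pool 12/30 = 40.0% → the international pool
Engineering: the early-round pool 226/341 = 66.3%, the international pool 237/326 = 72.7% → the international pool
Overall: the early-round pool 258/465 = 55.5%, the international pool 272/441 = 61.7% → the international pool
The international pool wins overall and in every department group — no reversal.

No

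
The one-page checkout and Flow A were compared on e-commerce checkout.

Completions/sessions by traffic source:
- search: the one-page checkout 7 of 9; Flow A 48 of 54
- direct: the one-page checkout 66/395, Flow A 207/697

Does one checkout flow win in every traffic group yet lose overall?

Search: the one-page checkout 7/9 = 77.8%, Flow A 48/54 = 88.9% → Flow A
Direct: the one-page checkout 66/395 = 16.7%, Flow A 207/697 = 29.7% → Flow A
Overall: the one-page checkout 73/404 = 18.1%, Flow A 255/751 = 34.0% → Flow A
Flow A wins overall and in every traffic group — no reversal.

No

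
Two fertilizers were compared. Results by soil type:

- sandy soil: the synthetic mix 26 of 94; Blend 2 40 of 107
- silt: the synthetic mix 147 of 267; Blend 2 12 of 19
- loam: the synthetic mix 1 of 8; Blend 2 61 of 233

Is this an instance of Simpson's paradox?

Yes

Sandy soil: the synthetic mix 26/94 = 27.7%, Blend 2 40/107 = 37.4% → Blend 2
Silt: the synthetic mix 147/267 = 55.1%, Blend 2 12/19 = 63.2% → Blend 2
Loam: the synthetic mix 1/8 = 12.5%, Blend 2 61/233 = 26.2% → Blend 2
Overall: the synthetic mix 174/369 = 47.2%, Blend 2 113/359 = 31.5% → the synthetic mix
Blend 2 wins each soil group but the synthetic mix wins overall — the comparison reverses. Blend 2's plots skew toward loam, which has a lower base rate.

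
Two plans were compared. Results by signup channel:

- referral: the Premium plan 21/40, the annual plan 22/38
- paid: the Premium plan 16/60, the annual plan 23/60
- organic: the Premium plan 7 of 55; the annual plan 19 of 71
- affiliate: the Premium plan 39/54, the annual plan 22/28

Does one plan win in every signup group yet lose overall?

Referral: the Premium plan 21/40 = 52.5%, the annual plan 22/38 = 57.9% → the annual plan
Paid: the Premium plan 16/60 = 26.7%, the annual plan 23/60 = 38.3% → the annual plan
Organic: the Premium plan 7/55 = 12.7%, the annual plan 19/71 = 26.8% → the annual plan
Affiliate: the Premium plan 39/54 = 72.2%, the annual plan 22/28 = 78.6% → the annual plan
Overall: the Premium plan 83/209 = 39.7%, the annual plan 86/197 = 43.7% → the annual plan
The annual plan wins overall and in every signup group — no reversal.

No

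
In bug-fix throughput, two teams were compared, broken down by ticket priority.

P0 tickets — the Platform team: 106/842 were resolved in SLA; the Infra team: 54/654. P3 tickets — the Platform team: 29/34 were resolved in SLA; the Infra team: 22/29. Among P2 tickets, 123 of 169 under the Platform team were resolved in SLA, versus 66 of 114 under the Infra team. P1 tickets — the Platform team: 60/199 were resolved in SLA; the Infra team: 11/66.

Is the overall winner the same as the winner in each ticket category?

Yes

P0: the Platform team 106/842 = 12.6%, the Infra team 54/654 = 8.3% → the Platform team
P3: the Platform team 29/34 = 85.3%, the Infra team 22/29 = 75.9% → the Platform team
P2: the Platform team 123/169 = 72.8%, the Infra team 66/114 = 57.9% → the Platform team
P1: the Platform team 60/199 = 30.2%, the Infra team 11/66 = 16.7% → the Platform team
Overall: the Platform team 318/1244 = 25.6%, the Infra team 153/863 = 17.7% → the Platform team
The Platform team wins overall and in every ticket group — no reversal.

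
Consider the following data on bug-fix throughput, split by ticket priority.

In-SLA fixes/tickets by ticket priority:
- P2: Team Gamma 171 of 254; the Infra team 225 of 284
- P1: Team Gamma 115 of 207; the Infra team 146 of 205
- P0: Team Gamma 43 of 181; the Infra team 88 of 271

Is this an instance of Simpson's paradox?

No

P2: Team Gamma 171/254 = 67.3%, the Infra team 225/284 = 79.2% → the Infra team
P1: Team Gamma 115/207 = 55.6%, the Infra team 146/205 = 71.2% → the Infra team
P0: Team Gamma 43/181 = 23.8%, the Infra team 88/271 = 32.5% → the Infra team
Overall: Team Gamma 329/642 = 51.2%, the Infra team 459/760 = 60.4% → the Infra team
The Infra team wins overall and in every ticket group — no reversal.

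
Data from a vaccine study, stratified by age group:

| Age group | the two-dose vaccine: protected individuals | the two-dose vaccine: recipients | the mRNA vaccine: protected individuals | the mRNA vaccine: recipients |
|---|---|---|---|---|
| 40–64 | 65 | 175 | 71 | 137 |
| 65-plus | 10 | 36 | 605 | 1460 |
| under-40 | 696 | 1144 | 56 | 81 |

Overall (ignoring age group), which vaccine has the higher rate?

the two-dose vaccine

40–64: the two-dose vaccine 65/175 = 37.1%, the mRNA vaccine 71/137 = 51.8% → the mRNA vaccine
65-plus: the two-dose vaccine 10/36 = 27.8%, the mRNA vaccine 605/1460 = 41.4% → the mRNA vaccine
Under-40: the two-dose vaccine 696/1144 = 60.8%, the mRNA vaccine 56/81 = 69.1% → the mRNA vaccine
Overall: the two-dose vaccine 771/1355 = 56.9%, the mRNA vaccine 732/1678 = 43.6% → the two-dose vaccine
(The mRNA vaccine wins every age group but the two-dose vaccine wins overall — the mRNA vaccine's recipients skew toward the low-rate 65-plus group.)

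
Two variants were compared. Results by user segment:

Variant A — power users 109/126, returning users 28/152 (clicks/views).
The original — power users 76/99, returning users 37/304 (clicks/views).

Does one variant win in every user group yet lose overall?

Power users: Variant A 109/126 = 86.5%, the original 76/99 = 76.8% → Variant A
Returning users: Variant A 28/152 = 18.4%, the original 37/304 = 12.2% → Variant A
Overall: Variant A 137/278 = 49.3%, the original 113/403 = 28.0% → Variant A
Variant A wins overall and in every user group — no reversal.

No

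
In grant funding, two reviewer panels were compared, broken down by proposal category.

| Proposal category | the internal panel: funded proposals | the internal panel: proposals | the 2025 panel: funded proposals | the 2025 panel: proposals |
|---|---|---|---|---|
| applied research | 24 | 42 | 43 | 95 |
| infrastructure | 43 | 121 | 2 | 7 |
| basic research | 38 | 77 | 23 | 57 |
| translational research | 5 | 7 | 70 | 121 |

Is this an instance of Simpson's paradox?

Yes

Applied research: the internal panel 24/42 = 57.1%, the 2025 panel 43/95 = 45.3% → the internal panel
Infrastructure: the internal panel 43/121 = 35.5%, the 2025 panel 2/7 = 28.6% → the internal panel
Basic research: the internal panel 38/77 = 49.4%, the 2025 panel 23/57 = 40.4% → the internal panel
Translational research: the internal panel 5/7 = 71.4%, the 2025 panel 70/121 = 57.9% → the internal panel
Overall: the internal panel 110/247 = 44.5%, the 2025 panel 138/280 = 49.3% → the 2025 panel
The internal panel wins each proposal group but the 2025 panel wins overall — the comparison reverses. The internal panel's proposals skew toward infrastructure, which has a lower base rate.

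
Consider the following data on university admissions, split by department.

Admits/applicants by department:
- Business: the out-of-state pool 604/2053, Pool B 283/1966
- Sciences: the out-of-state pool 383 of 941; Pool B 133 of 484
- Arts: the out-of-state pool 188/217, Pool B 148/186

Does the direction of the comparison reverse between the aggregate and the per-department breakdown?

No

Business: the out-of-state pool 604/2053 = 29.4%, Pool B 283/1966 = 14.4% → the out-of-state pool
Sciences: the out-of-state pool 383/941 = 40.7%, Pool B 133/484 = 27.5% → the out-of-state pool
Arts: the out-of-state pool 188/217 = 86.6%, Pool B 148/186 = 79.6% → the out-of-state pool
Overall: the out-of-state pool 1175/3211 = 36.6%, Pool B 564/2636 = 21.4% → the out-of-state pool
The out-of-state pool wins overall and in every department group — no reversal.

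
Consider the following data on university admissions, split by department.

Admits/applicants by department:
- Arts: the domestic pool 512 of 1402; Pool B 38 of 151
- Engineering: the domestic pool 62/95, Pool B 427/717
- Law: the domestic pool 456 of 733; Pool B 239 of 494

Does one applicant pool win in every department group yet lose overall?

Arts: the domestic pool 512/1402 = 36.5%, Pool B 38/151 = 25.2% → the domestic pool
Engineering: the domestic pool 62/95 = 65.3%, Pool B 427/717 = 59.6% → the domestic pool
Law: the domestic pool 456/733 = 62.2%, Pool B 239/494 = 48.4% → the domestic pool
Overall: the domestic pool 1030/2230 = 46.2%, Pool B 704/1362 = 51.7% → Pool B
The domestic pool wins each department group but Pool B wins overall — the comparison reverses. The domestic pool's applicants skew toward Arts, which has a lower base rate.

Yes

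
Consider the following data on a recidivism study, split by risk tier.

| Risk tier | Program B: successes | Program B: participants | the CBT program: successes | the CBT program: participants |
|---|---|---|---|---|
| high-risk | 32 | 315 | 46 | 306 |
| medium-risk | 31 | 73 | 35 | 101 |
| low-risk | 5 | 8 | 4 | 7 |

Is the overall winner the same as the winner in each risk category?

No

High-risk: Program B 32/315 = 10.2%, the CBT program 46/306 = 15.0% → the CBT program
Medium-risk: Program B 31/73 = 42.5%, the CBT program 35/101 = 34.7% → Program B
Low-risk: Program B 5/8 = 62.5%, the CBT program 4/7 = 57.1% → Program B
Overall: Program B 68/396 = 17.2%, the CBT program 85/414 = 20.5% → the CBT program
Neither sweeps: Program B wins 2 of 3 groups, the CBT program wins 1. The CBT program wins overall but not every group — no Simpson reversal.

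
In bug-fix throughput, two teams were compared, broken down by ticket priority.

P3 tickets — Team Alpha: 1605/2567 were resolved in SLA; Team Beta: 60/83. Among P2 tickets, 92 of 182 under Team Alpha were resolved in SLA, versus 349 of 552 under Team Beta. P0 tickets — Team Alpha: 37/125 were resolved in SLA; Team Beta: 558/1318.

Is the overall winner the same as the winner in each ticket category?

No

P3: Team Alpha 1605/2567 = 62.5%, Team Beta 60/83 = 72.3% → Team Beta
P2: Team Alpha 92/182 = 50.5%, Team Beta 349/552 = 63.2% → Team Beta
P0: Team Alpha 37/125 = 29.6%, Team Beta 558/1318 = 42.3% → Team Beta
Overall: Team Alpha 1734/2874 = 60.3%, Team Beta 967/1953 = 49.5% → Team Alpha
Team Beta wins each ticket group but Team Alpha wins overall — the comparison reverses. Team Beta's tickets skew toward P0, which has a lower base rate.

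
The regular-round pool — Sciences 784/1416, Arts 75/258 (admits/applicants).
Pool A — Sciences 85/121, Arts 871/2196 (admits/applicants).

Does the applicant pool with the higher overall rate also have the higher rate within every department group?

No

Sciences: the regular-round pool 784/1416 = 55.4%, Pool A 85/121 = 70.2% → Pool A
Arts: the regular-round pool 75/258 = 29.1%, Pool A 871/2196 = 39.7% → Pool A
Overall: the regular-round pool 859/1674 = 51.3%, Pool A 956/2317 = 41.3% → the regular-round pool
Pool A wins each department group but the regular-round pool wins overall — the comparison reverses. Pool A's applicants skew toward Arts, which has a lower base rate.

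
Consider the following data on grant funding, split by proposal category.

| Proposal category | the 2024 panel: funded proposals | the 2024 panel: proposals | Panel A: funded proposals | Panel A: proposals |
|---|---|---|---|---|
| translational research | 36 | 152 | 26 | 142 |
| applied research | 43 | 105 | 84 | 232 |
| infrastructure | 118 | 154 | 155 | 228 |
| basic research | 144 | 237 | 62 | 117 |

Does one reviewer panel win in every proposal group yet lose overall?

No

Translational research: the 2024 panel 36/152 = 23.7%, Panel A 26/142 = 18.3% → the 2024 panel
Applied research: the 2024 panel 43/105 = 41.0%, Panel A 84/232 = 36.2% → the 2024 panel
Infrastructure: the 2024 panel 118/154 = 76.6%, Panel A 155/228 = 68.0% → the 2024 panel
Basic research: the 2024 panel 144/237 = 60.8%, Panel A 62/117 = 53.0% → the 2024 panel
Overall: the 2024 panel 341/648 = 52.6%, Panel A 327/719 = 45.5% → the 2024 panel
The 2024 panel wins overall and in every proposal group — no reversal.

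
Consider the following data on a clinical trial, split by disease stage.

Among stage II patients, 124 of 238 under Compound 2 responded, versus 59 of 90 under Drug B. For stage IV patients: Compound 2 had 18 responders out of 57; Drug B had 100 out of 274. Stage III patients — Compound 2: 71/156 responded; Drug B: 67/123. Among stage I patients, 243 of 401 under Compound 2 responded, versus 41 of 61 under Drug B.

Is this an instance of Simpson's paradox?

Stage II: Compound 2 124/238 = 52.1%, Drug B 59/90 = 65.6% → Drug B
Stage IV: Compound 2 18/57 = 31.6%, Drug B 100/274 = 36.5% → Drug B
Stage III: Compound 2 71/156 = 45.5%, Drug B 67/123 = 54.5% → Drug B
Stage I: Compound 2 243/401 = 60.6%, Drug B 41/61 = 67.2% → Drug B
Overall: Compound 2 456/852 = 53.5%, Drug B 267/548 = 48.7% → Compound 2
Drug B wins each disease group but Compound 2 wins overall — the comparison reverses. Drug B's patients skew toward stage IV, which has a lower base rate.

Yes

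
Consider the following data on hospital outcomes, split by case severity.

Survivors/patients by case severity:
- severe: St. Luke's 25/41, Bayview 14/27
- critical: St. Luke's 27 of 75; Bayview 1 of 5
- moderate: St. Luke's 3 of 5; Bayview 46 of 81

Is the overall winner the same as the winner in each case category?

Severe: St. Luke's 25/41 = 61.0%, Bayview 14/27 = 51.9% → St. Luke's
Critical: St. Luke's 27/75 = 36.0%, Bayview 1/5 = 20.0% → St. Luke's
Moderate: St. Luke's 3/5 = 60.0%, Bayview 46/81 = 56.8% → St. Luke's
Overall: St. Luke's 55/121 = 45.5%, Bayview 61/113 = 54.0% → Bayview
St. Luke's wins each case group but Bayview wins overall — the comparison reverses. St. Luke's's patients skew toward critical, which has a lower base rate.

No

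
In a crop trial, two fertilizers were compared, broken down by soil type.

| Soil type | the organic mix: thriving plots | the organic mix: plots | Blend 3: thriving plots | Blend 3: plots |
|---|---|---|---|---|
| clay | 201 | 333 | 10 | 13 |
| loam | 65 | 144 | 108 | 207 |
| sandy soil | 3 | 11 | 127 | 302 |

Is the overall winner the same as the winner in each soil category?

Clay: the organic mix 201/333 = 60.4%, Blend 3 10/13 = 76.9% → Blend 3
Loam: the organic mix 65/144 = 45.1%, Blend 3 108/207 = 52.2% → Blend 3
Sandy soil: the organic mix 3/11 = 27.3%, Blend 3 127/302 = 42.1% → Blend 3
Overall: the organic mix 269/488 = 55.1%, Blend 3 245/522 = 46.9% → the organic mix
Blend 3 wins each soil group but the organic mix wins overall — the comparison reverses. Blend 3's plots skew toward sandy soil, which has a lower base rate.

No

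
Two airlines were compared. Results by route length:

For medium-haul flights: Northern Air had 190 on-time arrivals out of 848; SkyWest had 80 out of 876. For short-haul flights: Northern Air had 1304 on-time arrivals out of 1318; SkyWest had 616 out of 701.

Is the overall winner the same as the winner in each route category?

Medium-haul: Northern Air 190/848 = 22.4%, SkyWest 80/876 = 9.1% → Northern Air
Short-haul: Northern Air 1304/1318 = 98.9%, SkyWest 616/701 = 87.9% → Northern Air
Overall: Northern Air 1494/2166 = 69.0%, SkyWest 696/1577 = 44.1% → Northern Air
Northern Air wins overall and in every route group — no reversal.

Yes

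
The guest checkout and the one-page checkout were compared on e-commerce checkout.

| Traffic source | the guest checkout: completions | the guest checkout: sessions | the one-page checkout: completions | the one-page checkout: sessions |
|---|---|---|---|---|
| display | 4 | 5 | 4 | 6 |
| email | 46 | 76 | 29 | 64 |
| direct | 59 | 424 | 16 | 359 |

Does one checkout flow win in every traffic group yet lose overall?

No

Display: the guest checkout 4/5 = 80.0%, the one-page checkout 4/6 = 66.7% → the guest checkout
Email: the guest checkout 46/76 = 60.5%, the one-page checkout 29/64 = 45.3% → the guest checkout
Direct: the guest checkout 59/424 = 13.9%, the one-page checkout 16/359 = 4.5% → the guest checkout
Overall: the guest checkout 109/505 = 21.6%, the one-page checkout 49/429 = 11.4% → the guest checkout
The guest checkout wins overall and in every traffic group — no reversal.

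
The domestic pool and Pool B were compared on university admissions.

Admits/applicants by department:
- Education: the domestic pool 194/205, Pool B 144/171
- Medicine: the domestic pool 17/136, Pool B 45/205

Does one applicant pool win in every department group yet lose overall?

Education: the domestic pool 194/205 = 94.6%, Pool B 144/171 = 84.2% → the domestic pool
Medicine: the domestic pool 17/136 = 12.5%, Pool B 45/205 = 22.0% → Pool B
Overall: the domestic pool 211/341 = 61.9%, Pool B 189/376 = 50.3% → the domestic pool
Neither sweeps: the domestic pool wins 1 of 2 groups, Pool B wins 1. The domestic pool wins overall but not every group — no Simpson reversal.

No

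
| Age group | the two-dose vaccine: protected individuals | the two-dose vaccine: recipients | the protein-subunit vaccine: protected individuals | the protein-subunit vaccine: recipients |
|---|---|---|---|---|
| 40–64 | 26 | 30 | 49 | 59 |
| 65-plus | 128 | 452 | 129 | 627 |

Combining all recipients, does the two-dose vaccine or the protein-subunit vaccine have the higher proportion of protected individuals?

the two-dose vaccine

40–64: the two-dose vaccine 26/30 = 86.7%, the protein-subunit vaccine 49/59 = 83.1% → the two-dose vaccine
65-plus: the two-dose vaccine 128/452 = 28.3%, the protein-subunit vaccine 129/627 = 20.6% → the two-dose vaccine
Overall: the two-dose vaccine 154/482 = 32.0%, the protein-subunit vaccine 178/686 = 25.9% → the two-dose vaccine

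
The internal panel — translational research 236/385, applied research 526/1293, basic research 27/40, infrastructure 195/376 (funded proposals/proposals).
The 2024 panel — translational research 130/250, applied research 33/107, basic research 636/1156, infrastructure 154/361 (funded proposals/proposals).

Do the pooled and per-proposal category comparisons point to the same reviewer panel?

No

Translational research: the internal panel 236/385 = 61.3%, the 2024 panel 130/250 = 52.0% → the internal panel
Applied research: the internal panel 526/1293 = 40.7%, the 2024 panel 33/107 = 30.8% → the internal panel
Basic research: the internal panel 27/40 = 67.5%, the 2024 panel 636/1156 = 55.0% → the internal panel
Infrastructure: the internal panel 195/376 = 51.9%, the 2024 panel 154/361 = 42.7% → the internal panel
Overall: the internal panel 984/2094 = 47.0%, the 2024 panel 953/1874 = 50.9% → the 2024 panel
The internal panel wins each proposal group but the 2024 panel wins overall — the comparison reverses. The internal panel's proposals skew toward applied research, which has a lower base rate.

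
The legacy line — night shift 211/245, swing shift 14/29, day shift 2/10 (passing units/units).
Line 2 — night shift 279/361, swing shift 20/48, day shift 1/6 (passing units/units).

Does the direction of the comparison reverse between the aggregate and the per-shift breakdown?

No

Night shift: the legacy line 211/245 = 86.1%, Line 2 279/361 = 77.3% → the legacy line
Swing shift: the legacy line 14/29 = 48.3%, Line 2 20/48 = 41.7% → the legacy line
Day shift: the legacy line 2/10 = 20.0%, Line 2 1/6 = 16.7% → the legacy line
Overall: the legacy line 227/284 = 79.9%, Line 2 300/415 = 72.3% → the legacy line
The legacy line wins overall and in every shift group — no reversal.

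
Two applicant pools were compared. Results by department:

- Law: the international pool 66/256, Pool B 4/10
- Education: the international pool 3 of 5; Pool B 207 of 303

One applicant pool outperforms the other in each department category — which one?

Law: the international pool 66/256 = 25.8%, Pool B 4/10 = 40.0% → Pool B
Education: the international pool 3/5 = 60.0%, Pool B 207/303 = 68.3% → Pool B
Pool B has the higher rate in both groups.

Pool B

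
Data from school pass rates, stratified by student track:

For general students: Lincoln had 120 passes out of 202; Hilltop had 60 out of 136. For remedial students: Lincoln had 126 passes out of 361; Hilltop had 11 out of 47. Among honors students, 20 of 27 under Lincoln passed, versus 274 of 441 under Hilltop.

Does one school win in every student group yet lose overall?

General: Lincoln 120/202 = 59.4%, Hilltop 60/136 = 44.1% → Lincoln
Remedial: Lincoln 126/361 = 34.9%, Hilltop 11/47 = 23.4% → Lincoln
Honors: Lincoln 20/27 = 74.1%, Hilltop 274/441 = 62.1% → Lincoln
Overall: Lincoln 266/590 = 45.1%, Hilltop 345/624 = 55.3% → Hilltop
Lincoln wins each student group but Hilltop wins overall — the comparison reverses. Lincoln's students skew toward remedial, which has a lower base rate.

Yes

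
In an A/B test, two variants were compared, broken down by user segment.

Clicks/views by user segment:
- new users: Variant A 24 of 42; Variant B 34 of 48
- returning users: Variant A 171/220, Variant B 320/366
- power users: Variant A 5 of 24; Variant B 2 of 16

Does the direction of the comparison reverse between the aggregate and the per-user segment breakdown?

No

New users: Variant A 24/42 = 57.1%, Variant B 34/48 = 70.8% → Variant B
Returning users: Variant A 171/220 = 77.7%, Variant B 320/366 = 87.4% → Variant B
Power users: Variant A 5/24 = 20.8%, Variant B 2/16 = 12.5% → Variant A
Overall: Variant A 200/286 = 69.9%, Variant B 356/430 = 82.8% → Variant B
Neither sweeps: Variant A wins 1 of 3 groups, Variant B wins 2. Variant B wins overall but not every group — no Simpson reversal.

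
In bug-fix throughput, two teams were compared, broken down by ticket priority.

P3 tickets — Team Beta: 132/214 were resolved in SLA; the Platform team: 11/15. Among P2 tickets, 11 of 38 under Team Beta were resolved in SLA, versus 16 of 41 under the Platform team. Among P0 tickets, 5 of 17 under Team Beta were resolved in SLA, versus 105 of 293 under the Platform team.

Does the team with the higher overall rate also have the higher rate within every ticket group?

P3: Team Beta 132/214 = 61.7%, the Platform team 11/15 = 73.3% → the Platform team
P2: Team Beta 11/38 = 28.9%, the Platform team 16/41 = 39.0% → the Platform team
P0: Team Beta 5/17 = 29.4%, the Platform team 105/293 = 35.8% → the Platform team
Overall: Team Beta 148/269 = 55.0%, the Platform team 132/349 = 37.8% → Team Beta
The Platform team wins each ticket group but Team Beta wins overall — the comparison reverses. The Platform team's tickets skew toward P0, which has a lower base rate.

No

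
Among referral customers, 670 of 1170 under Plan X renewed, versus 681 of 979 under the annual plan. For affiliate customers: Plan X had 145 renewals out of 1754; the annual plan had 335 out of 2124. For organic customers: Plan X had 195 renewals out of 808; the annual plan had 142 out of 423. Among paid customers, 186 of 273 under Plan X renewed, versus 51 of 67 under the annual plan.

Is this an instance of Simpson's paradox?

Referral: Plan X 670/1170 = 57.3%, the annual plan 681/979 = 69.6% → the annual plan
Affiliate: Plan X 145/1754 = 8.3%, the annual plan 335/2124 = 15.8% → the annual plan
Organic: Plan X 195/808 = 24.1%, the annual plan 142/423 = 33.6% → the annual plan
Paid: Plan X 186/273 = 68.1%, the annual plan 51/67 = 76.1% → the annual plan
Overall: Plan X 1196/4005 = 29.9%, the annual plan 1209/3593 = 33.6% → the annual plan
The annual plan wins overall and in every signup group — no reversal.

No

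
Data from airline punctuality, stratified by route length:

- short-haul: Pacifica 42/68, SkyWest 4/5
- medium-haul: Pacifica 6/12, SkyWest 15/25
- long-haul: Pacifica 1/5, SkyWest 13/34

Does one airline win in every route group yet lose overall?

Yes

Short-haul: Pacifica 42/68 = 61.8%, SkyWest 4/5 = 80.0% → SkyWest
Medium-haul: Pacifica 6/12 = 50.0%, SkyWest 15/25 = 60.0% → SkyWest
Long-haul: Pacifica 1/5 = 20.0%, SkyWest 13/34 = 38.2% → SkyWest
Overall: Pacifica 49/85 = 57.6%, SkyWest 32/64 = 50.0% → Pacifica
SkyWest wins each route group but Pacifica wins overall — the comparison reverses. SkyWest's flights skew toward long-haul, which has a lower base rate.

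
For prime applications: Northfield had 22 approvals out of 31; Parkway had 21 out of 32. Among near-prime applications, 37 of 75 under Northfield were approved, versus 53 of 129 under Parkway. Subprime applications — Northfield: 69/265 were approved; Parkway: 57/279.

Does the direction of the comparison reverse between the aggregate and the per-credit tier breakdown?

No

Prime: Northfield 22/31 = 71.0%, Parkway 21/32 = 65.6% → Northfield
Near-prime: Northfield 37/75 = 49.3%, Parkway 53/129 = 41.1% → Northfield
Subprime: Northfield 69/265 = 26.0%, Parkway 57/279 = 20.4% → Northfield
Overall: Northfield 128/371 = 34.5%, Parkway 131/440 = 29.8% → Northfield
Northfield wins overall and in every credit group — no reversal.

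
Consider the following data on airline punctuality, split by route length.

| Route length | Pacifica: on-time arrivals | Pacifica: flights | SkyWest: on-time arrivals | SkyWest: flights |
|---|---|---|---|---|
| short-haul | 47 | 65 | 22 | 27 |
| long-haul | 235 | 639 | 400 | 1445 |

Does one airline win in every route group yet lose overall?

No

Short-haul: Pacifica 47/65 = 72.3%, SkyWest 22/27 = 81.5% → SkyWest
Long-haul: Pacifica 235/639 = 36.8%, SkyWest 400/1445 = 27.7% → Pacifica
Overall: Pacifica 282/704 = 40.1%, SkyWest 422/1472 = 28.7% → Pacifica
Neither sweeps: Pacifica wins 1 of 2 groups, SkyWest wins 1. Pacifica wins overall but not every group — no Simpson reversal.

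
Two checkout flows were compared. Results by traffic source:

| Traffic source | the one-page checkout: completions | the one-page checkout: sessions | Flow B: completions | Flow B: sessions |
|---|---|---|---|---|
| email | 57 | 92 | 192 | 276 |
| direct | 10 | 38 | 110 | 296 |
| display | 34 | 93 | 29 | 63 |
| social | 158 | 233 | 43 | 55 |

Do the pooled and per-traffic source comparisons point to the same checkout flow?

Email: the one-page checkout 57/92 = 62.0%, Flow B 192/276 = 69.6% → Flow B
Direct: the one-page checkout 10/38 = 26.3%, Flow B 110/296 = 37.2% → Flow B
Display: the one-page checkout 34/93 = 36.6%, Flow B 29/63 = 46.0% → Flow B
Social: the one-page checkout 158/233 = 67.8%, Flow B 43/55 = 78.2% → Flow B
Overall: the one-page checkout 259/456 = 56.8%, Flow B 374/690 = 54.2% → the one-page checkout
Flow B wins each traffic group but the one-page checkout wins overall — the comparison reverses. Flow B's sessions skew toward direct, which has a lower base rate.

No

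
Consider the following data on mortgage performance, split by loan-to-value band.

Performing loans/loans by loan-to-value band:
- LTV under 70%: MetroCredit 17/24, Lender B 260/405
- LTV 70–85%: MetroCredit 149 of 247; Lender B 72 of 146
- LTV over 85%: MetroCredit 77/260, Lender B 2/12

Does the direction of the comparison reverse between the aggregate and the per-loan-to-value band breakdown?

LTV under 70%: MetroCredit 17/24 = 70.8%, Lender B 260/405 = 64.2% → MetroCredit
LTV 70–85%: MetroCredit 149/247 = 60.3%, Lender B 72/146 = 49.3% → MetroCredit
LTV over 85%: MetroCredit 77/260 = 29.6%, Lender B 2/12 = 16.7% → MetroCredit
Overall: MetroCredit 243/531 = 45.8%, Lender B 334/563 = 59.3% → Lender B
MetroCredit wins each loan-to-value group but Lender B wins overall — the comparison reverses. MetroCredit's loans skew toward LTV over 85%, which has a lower base rate.

Yes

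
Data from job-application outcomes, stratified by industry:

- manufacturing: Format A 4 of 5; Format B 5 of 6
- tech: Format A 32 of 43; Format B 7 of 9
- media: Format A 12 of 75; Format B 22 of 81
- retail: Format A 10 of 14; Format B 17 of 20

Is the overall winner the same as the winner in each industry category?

Manufacturing: Format A 4/5 = 80.0%, Format B 5/6 = 83.3% → Format B
Tech: Format A 32/43 = 74.4%, Format B 7/9 = 77.8% → Format B
Media: Format A 12/75 = 16.0%, Format B 22/81 = 27.2% → Format B
Retail: Format A 10/14 = 71.4%, Format B 17/20 = 85.0% → Format B
Overall: Format A 58/137 = 42.3%, Format B 51/116 = 44.0% → Format B
Format B wins overall and in every industry group — no reversal.

Yes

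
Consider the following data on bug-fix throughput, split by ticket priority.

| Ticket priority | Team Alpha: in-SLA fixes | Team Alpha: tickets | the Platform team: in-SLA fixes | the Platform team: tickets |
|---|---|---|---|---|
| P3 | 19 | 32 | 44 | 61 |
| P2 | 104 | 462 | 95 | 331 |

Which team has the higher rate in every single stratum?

P3: Team Alpha 19/32 = 59.4%, the Platform team 44/61 = 72.1% → the Platform team
P2: Team Alpha 104/462 = 22.5%, the Platform team 95/331 = 28.7% → the Platform team
The Platform team has the higher rate in both groups.

the Platform team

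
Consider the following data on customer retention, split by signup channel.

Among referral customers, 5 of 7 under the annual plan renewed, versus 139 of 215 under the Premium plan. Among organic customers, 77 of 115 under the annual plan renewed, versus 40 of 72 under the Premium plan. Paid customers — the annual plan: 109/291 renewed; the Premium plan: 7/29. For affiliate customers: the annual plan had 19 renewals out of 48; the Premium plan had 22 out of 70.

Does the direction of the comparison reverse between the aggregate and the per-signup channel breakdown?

Yes

Referral: the annual plan 5/7 = 71.4%, the Premium plan 139/215 = 64.7% → the annual plan
Organic: the annual plan 77/115 = 67.0%, the Premium plan 40/72 = 55.6% → the annual plan
Paid: the annual plan 109/291 = 37.5%, the Premium plan 7/29 = 24.1% → the annual plan
Affiliate: the annual plan 19/48 = 39.6%, the Premium plan 22/70 = 31.4% → the annual plan
Overall: the annual plan 210/461 = 45.6%, the Premium plan 208/386 = 53.9% → the Premium plan
The annual plan wins each signup group but the Premium plan wins overall — the comparison reverses. The annual plan's customers skew toward paid, which has a lower base rate.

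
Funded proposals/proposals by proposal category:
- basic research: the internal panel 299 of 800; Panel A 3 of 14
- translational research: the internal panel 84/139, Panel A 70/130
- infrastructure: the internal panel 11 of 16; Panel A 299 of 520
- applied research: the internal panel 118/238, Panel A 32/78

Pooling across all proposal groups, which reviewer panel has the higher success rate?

Panel A

Basic research: the internal panel 299/800 = 37.4%, Panel A 3/14 = 21.4% → the internal panel
Translational research: the internal panel 84/139 = 60.4%, Panel A 70/130 = 53.8% → the internal panel
Infrastructure: the internal panel 11/16 = 68.8%, Panel A 299/520 = 57.5% → the internal panel
Applied research: the internal panel 118/238 = 49.6%, Panel A 32/78 = 41.0% → the internal panel
Overall: the internal panel 512/1193 = 42.9%, Panel A 404/742 = 54.4% → Panel A
(The internal panel wins every proposal group but Panel A wins overall — the internal panel's proposals skew toward the low-rate basic research group.)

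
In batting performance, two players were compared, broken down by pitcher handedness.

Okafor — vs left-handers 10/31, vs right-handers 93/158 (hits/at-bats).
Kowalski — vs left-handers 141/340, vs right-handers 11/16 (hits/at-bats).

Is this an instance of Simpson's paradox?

Yes

Vs left-handers: Okafor 10/31 = 32.3%, Kowalski 141/340 = 41.5% → Kowalski
Vs right-handers: Okafor 93/158 = 58.9%, Kowalski 11/16 = 68.8% → Kowalski
Overall: Okafor 103/189 = 54.5%, Kowalski 152/356 = 42.7% → Okafor
Kowalski wins each pitcher group but Okafor wins overall — the comparison reverses. Kowalski's at-bats skew toward vs left-handers, which has a lower base rate.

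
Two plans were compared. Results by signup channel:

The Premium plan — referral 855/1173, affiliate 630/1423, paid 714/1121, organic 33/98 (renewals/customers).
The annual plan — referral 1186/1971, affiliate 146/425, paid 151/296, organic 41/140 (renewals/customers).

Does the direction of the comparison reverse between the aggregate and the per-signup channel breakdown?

No

Referral: the Premium plan 855/1173 = 72.9%, the annual plan 1186/1971 = 60.2% → the Premium plan
Affiliate: the Premium plan 630/1423 = 44.3%, the annual plan 146/425 = 34.4% → the Premium plan
Paid: the Premium plan 714/1121 = 63.7%, the annual plan 151/296 = 51.0% → the Premium plan
Organic: the Premium plan 33/98 = 33.7%, the annual plan 41/140 = 29.3% → the Premium plan
Overall: the Premium plan 2232/3815 = 58.5%, the annual plan 1524/2832 = 53.8% → the Premium plan
The Premium plan wins overall and in every signup group — no reversal.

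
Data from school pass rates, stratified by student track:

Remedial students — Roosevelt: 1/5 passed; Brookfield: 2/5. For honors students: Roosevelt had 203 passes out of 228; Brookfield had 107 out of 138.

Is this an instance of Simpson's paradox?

No

Remedial: Roosevelt 1/5 = 20.0%, Brookfield 2/5 = 40.0% → Brookfield
Honors: Roosevelt 203/228 = 89.0%, Brookfield 107/138 = 77.5% → Roosevelt
Overall: Roosevelt 204/233 = 87.6%, Brookfield 109/143 = 76.2% → Roosevelt
Neither sweeps: Roosevelt wins 1 of 2 groups, Brookfield wins 1. Roosevelt wins overall but not every group — no Simpson reversal.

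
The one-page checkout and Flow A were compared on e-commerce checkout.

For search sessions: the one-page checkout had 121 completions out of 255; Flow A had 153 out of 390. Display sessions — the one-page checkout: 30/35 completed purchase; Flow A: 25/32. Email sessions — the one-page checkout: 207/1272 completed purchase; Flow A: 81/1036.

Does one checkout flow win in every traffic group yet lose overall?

No

Search: the one-page checkout 121/255 = 47.5%, Flow A 153/390 = 39.2% → the one-page checkout
Display: the one-page checkout 30/35 = 85.7%, Flow A 25/32 = 78.1% → the one-page checkout
Email: the one-page checkout 207/1272 = 16.3%, Flow A 81/1036 = 7.8% → the one-page checkout
Overall: the one-page checkout 358/1562 = 22.9%, Flow A 259/1458 = 17.8% → the one-page checkout
The one-page checkout wins overall and in every traffic group — no reversal.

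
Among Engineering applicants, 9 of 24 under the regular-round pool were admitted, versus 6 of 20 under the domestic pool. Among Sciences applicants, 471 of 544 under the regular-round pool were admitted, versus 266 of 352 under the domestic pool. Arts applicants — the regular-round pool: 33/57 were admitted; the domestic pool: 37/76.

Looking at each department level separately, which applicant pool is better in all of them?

the regular-round pool

Engineering: the regular-round pool 9/24 = 37.5%, the domestic pool 6/20 = 30.0% → the regular-round pool
Sciences: the regular-round pool 471/544 = 86.6%, the domestic pool 266/352 = 75.6% → the regular-round pool
Arts: the regular-round pool 33/57 = 57.9%, the domestic pool 37/76 = 48.7% → the regular-round pool
The regular-round pool has the higher rate in all 3 groups.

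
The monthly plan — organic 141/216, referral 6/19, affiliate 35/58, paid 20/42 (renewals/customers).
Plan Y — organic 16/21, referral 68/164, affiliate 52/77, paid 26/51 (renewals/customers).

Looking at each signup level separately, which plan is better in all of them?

Organic: the monthly plan 141/216 = 65.3%, Plan Y 16/21 = 76.2% → Plan Y
Referral: the monthly plan 6/19 = 31.6%, Plan Y 68/164 = 41.5% → Plan Y
Affiliate: the monthly plan 35/58 = 60.3%, Plan Y 52/77 = 67.5% → Plan Y
Paid: the monthly plan 20/42 = 47.6%, Plan Y 26/51 = 51.0% → Plan Y
Plan Y has the higher rate in all 4 groups.

Plan Y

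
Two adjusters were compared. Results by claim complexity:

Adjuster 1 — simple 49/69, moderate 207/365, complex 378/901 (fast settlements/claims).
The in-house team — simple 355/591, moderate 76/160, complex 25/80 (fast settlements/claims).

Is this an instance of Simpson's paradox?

Yes

Simple: Adjuster 1 49/69 = 71.0%, the in-house team 355/591 = 60.1% → Adjuster 1
Moderate: Adjuster 1 207/365 = 56.7%, the in-house team 76/160 = 47.5% → Adjuster 1
Complex: Adjuster 1 378/901 = 42.0%, the in-house team 25/80 = 31.2% → Adjuster 1
Overall: Adjuster 1 634/1335 = 47.5%, the in-house team 456/831 = 54.9% → the in-house team
Adjuster 1 wins each claim group but the in-house team wins overall — the comparison reverses. Adjuster 1's claims skew toward complex, which has a lower base rate.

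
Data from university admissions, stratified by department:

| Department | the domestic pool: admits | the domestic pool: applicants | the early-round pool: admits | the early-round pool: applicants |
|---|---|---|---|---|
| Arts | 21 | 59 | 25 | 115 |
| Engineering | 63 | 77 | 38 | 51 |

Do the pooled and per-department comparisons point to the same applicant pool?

Arts: the domestic pool 21/59 = 35.6%, the early-round pool 25/115 = 21.7% → the domestic pool
Engineering: the domestic pool 63/77 = 81.8%, the early-round pool 38/51 = 74.5% → the domestic pool
Overall: the domestic pool 84/136 = 61.8%, the early-round pool 63/166 = 38.0% → the domestic pool
The domestic pool wins overall and in every department group — no reversal.

Yes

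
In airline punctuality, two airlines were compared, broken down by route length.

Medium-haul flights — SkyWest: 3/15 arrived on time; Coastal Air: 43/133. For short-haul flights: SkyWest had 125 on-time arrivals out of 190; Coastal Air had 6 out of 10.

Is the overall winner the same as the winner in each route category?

No

Medium-haul: SkyWest 3/15 = 20.0%, Coastal Air 43/133 = 32.3% → Coastal Air
Short-haul: SkyWest 125/190 = 65.8%, Coastal Air 6/10 = 60.0% → SkyWest
Overall: SkyWest 128/205 = 62.4%, Coastal Air 49/143 = 34.3% → SkyWest
Neither sweeps: SkyWest wins 1 of 2 groups, Coastal Air wins 1. SkyWest wins overall but not every group — no Simpson reversal.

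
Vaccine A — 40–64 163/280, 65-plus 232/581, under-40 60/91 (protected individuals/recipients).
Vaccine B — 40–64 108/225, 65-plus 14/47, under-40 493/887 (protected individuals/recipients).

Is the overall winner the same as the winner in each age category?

40–64: Vaccine A 163/280 = 58.2%, Vaccine B 108/225 = 48.0% → Vaccine A
65-plus: Vaccine A 232/581 = 39.9%, Vaccine B 14/47 = 29.8% → Vaccine A
Under-40: Vaccine A 60/91 = 65.9%, Vaccine B 493/887 = 55.6% → Vaccine A
Overall: Vaccine A 455/952 = 47.8%, Vaccine B 615/1159 = 53.1% → Vaccine B
Vaccine A wins each age group but Vaccine B wins overall — the comparison reverses. Vaccine A's recipients skew toward 65-plus, which has a lower base rate.

No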